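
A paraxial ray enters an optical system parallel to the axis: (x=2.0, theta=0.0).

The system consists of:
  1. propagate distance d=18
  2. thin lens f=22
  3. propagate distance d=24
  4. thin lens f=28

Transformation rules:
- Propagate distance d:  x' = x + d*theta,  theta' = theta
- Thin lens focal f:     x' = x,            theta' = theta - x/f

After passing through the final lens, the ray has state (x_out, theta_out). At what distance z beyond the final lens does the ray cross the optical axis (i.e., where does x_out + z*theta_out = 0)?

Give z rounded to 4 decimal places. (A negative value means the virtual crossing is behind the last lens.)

Answer: -2.1538

Derivation:
Initial: x=2.0000 theta=0.0000
After 1 (propagate distance d=18): x=2.0000 theta=0.0000
After 2 (thin lens f=22): x=2.0000 theta=-1/11 (≈-0.0909)
After 3 (propagate distance d=24): x=-2/11 (≈-0.1818) theta=-1/11 (≈-0.0909)
After 4 (thin lens f=28): x=-2/11 (≈-0.1818) theta=-13/154 (≈-0.0844)
z_focus = -x_out/theta_out = -(-2/11)/(-13/154) = -28/13 ≈ -2.1538
Rounded to 4 decimal places: z = -2.1538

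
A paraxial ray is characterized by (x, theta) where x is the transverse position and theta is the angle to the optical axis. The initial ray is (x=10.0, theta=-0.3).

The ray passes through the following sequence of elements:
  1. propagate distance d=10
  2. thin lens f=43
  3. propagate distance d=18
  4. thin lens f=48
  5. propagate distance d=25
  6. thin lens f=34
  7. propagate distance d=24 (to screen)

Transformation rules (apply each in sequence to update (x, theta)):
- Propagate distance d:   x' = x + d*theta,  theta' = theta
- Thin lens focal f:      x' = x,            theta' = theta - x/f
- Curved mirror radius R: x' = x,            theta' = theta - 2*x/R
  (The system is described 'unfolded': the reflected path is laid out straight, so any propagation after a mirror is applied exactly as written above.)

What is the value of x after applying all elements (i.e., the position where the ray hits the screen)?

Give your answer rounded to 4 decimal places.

Initial: x=10.0000 theta=-0.3000
After 1 (propagate distance d=10): x=7.0000 theta=-0.3000
After 2 (thin lens f=43): x=7.0000 theta=-199/430 (≈-0.4628)
After 3 (propagate distance d=18): x=-286/215 (≈-1.3302) theta=-199/430 (≈-0.4628)
After 4 (thin lens f=48): x=-286/215 (≈-1.3302) theta=-449/1032 (≈-0.4351)
After 5 (propagate distance d=25): x=-62989/5160 (≈-12.2072) theta=-449/1032 (≈-0.4351)
After 6 (thin lens f=34): x=-62989/5160 (≈-12.2072) theta=-4447/58480 (≈-0.0760)
After 7 (propagate distance d=24 (to screen)): x=-246181/17544 (≈-14.0322) theta=-4447/58480 (≈-0.0760)
Rounded to 4 decimal places: x = -14.0322

Answer: -14.0322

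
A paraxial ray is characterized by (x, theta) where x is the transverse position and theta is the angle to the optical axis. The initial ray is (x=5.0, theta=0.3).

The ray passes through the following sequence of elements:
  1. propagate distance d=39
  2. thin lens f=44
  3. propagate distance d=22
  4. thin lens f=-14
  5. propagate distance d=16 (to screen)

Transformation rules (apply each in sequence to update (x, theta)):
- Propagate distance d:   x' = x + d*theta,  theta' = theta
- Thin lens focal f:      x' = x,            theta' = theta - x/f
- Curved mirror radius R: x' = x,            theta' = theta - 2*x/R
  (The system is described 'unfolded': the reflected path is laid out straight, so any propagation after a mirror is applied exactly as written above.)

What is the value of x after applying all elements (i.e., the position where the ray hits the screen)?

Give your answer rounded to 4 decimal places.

Answer: 30.7630

Derivation:
Initial: x=5.0000 theta=0.3000
After 1 (propagate distance d=39): x=16.7000 theta=0.3000
After 2 (thin lens f=44): x=16.7000 theta=-7/88 (≈-0.0795)
After 3 (propagate distance d=22): x=14.9500 theta=-7/88 (≈-0.0795)
After 4 (thin lens f=-14): x=14.9500 theta=761/770 (≈0.9883)
After 5 (propagate distance d=16 (to screen)): x=9475/308 (≈30.7630) theta=761/770 (≈0.9883)
Rounded to 4 decimal places: x = 30.7630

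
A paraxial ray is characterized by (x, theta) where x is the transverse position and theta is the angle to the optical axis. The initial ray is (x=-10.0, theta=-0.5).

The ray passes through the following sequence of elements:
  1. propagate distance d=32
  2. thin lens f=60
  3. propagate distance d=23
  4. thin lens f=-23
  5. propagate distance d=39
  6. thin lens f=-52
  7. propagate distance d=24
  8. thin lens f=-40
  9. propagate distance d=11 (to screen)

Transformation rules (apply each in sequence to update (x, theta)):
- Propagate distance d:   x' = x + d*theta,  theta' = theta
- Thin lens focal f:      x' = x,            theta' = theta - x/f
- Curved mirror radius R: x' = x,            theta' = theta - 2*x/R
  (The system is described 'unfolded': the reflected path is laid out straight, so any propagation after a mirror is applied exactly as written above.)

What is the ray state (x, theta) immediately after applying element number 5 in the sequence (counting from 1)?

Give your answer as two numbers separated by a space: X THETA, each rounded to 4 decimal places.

Initial: x=-10.0000 theta=-0.5000
After 1 (propagate distance d=32): x=-26.0000 theta=-0.5000
After 2 (thin lens f=60): x=-26.0000 theta=-1/15 (≈-0.0667)
After 3 (propagate distance d=23): x=-413/15 (≈-27.5333) theta=-1/15 (≈-0.0667)
After 4 (thin lens f=-23): x=-413/15 (≈-27.5333) theta=-436/345 (≈-1.2638)
After 5 (propagate distance d=39): x=-26503/345 (≈-76.8203) theta=-436/345 (≈-1.2638)
Rounded to 4 decimal places: x = -76.8203, theta = -1.2638

Answer: -76.8203 -1.2638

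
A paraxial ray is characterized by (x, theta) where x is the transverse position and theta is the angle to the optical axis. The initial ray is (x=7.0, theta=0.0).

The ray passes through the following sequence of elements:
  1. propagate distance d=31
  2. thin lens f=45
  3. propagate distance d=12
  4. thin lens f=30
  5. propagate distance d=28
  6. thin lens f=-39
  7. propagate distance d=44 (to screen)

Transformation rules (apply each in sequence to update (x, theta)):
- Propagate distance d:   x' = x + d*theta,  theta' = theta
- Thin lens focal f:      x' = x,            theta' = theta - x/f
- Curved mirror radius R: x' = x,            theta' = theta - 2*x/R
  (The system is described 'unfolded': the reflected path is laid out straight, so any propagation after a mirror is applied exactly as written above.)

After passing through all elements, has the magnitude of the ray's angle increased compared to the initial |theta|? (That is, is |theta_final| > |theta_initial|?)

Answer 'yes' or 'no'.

Initial: x=7.0000 theta=0.0000
After 1 (propagate distance d=31): x=7.0000 theta=0.0000
After 2 (thin lens f=45): x=7.0000 theta=-7/45 (≈-0.1556)
After 3 (propagate distance d=12): x=77/15 (≈5.1333) theta=-7/45 (≈-0.1556)
After 4 (thin lens f=30): x=77/15 (≈5.1333) theta=-49/150 (≈-0.3267)
After 5 (propagate distance d=28): x=-301/75 (≈-4.0133) theta=-49/150 (≈-0.3267)
After 6 (thin lens f=-39): x=-301/75 (≈-4.0133) theta=-2513/5850 (≈-0.4296)
After 7 (propagate distance d=44 (to screen)): x=-2681/117 (≈-22.9145) theta=-2513/5850 (≈-0.4296)
|theta_initial|=0.0000 |theta_final|=2513/5850 (≈0.4296) -> increased

Answer: yes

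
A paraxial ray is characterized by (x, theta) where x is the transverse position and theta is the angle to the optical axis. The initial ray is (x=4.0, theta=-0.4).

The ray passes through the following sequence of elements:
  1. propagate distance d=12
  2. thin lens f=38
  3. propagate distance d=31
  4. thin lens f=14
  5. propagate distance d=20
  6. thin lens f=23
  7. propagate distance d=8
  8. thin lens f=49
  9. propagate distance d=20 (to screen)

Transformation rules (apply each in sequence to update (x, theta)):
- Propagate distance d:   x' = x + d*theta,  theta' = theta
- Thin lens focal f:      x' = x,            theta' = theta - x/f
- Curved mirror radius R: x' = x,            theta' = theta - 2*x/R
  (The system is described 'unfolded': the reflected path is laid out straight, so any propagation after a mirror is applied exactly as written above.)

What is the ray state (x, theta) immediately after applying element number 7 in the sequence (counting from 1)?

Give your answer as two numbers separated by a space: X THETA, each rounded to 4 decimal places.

Answer: 2.7026 0.6130

Derivation:
Initial: x=4.0000 theta=-0.4000
After 1 (propagate distance d=12): x=-0.8000 theta=-0.4000
After 2 (thin lens f=38): x=-0.8000 theta=-36/95 (≈-0.3789)
After 3 (propagate distance d=31): x=-1192/95 (≈-12.5474) theta=-36/95 (≈-0.3789)
After 4 (thin lens f=14): x=-1192/95 (≈-12.5474) theta=344/665 (≈0.5173)
After 5 (propagate distance d=20): x=-1464/665 (≈-2.2015) theta=344/665 (≈0.5173)
After 6 (thin lens f=23): x=-1464/665 (≈-2.2015) theta=9376/15295 (≈0.6130)
After 7 (propagate distance d=8): x=41336/15295 (≈2.7026) theta=9376/15295 (≈0.6130)
Rounded to 4 decimal places: x = 2.7026, theta = 0.6130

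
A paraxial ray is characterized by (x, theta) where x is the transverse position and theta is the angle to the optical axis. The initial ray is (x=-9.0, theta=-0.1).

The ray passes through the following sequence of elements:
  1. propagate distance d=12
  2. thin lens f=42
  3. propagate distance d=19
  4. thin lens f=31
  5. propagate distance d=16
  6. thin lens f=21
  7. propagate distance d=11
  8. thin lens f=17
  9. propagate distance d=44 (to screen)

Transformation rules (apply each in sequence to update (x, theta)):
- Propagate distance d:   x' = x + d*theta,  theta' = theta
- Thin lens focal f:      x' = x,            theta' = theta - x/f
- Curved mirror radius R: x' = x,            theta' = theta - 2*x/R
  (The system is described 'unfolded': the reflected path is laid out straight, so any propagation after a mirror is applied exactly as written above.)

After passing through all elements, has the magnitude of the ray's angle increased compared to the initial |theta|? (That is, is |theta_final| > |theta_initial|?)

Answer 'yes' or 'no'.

Initial: x=-9.0000 theta=-0.1000
After 1 (propagate distance d=12): x=-10.2000 theta=-0.1000
After 2 (thin lens f=42): x=-10.2000 theta=1/7 (≈0.1429)
After 3 (propagate distance d=19): x=-262/35 (≈-7.4857) theta=1/7 (≈0.1429)
After 4 (thin lens f=31): x=-262/35 (≈-7.4857) theta=417/1085 (≈0.3843)
After 5 (propagate distance d=16): x=-290/217 (≈-1.3364) theta=417/1085 (≈0.3843)
After 6 (thin lens f=21): x=-290/217 (≈-1.3364) theta=10207/22785 (≈0.4480)
After 7 (propagate distance d=11): x=81827/22785 (≈3.5913) theta=10207/22785 (≈0.4480)
After 8 (thin lens f=17): x=81827/22785 (≈3.5913) theta=30564/129115 (≈0.2367)
After 9 (propagate distance d=44 (to screen)): x=5425507/387345 (≈14.0069) theta=30564/129115 (≈0.2367)
|theta_initial|=0.1000 |theta_final|=30564/129115 (≈0.2367) -> increased

Answer: yes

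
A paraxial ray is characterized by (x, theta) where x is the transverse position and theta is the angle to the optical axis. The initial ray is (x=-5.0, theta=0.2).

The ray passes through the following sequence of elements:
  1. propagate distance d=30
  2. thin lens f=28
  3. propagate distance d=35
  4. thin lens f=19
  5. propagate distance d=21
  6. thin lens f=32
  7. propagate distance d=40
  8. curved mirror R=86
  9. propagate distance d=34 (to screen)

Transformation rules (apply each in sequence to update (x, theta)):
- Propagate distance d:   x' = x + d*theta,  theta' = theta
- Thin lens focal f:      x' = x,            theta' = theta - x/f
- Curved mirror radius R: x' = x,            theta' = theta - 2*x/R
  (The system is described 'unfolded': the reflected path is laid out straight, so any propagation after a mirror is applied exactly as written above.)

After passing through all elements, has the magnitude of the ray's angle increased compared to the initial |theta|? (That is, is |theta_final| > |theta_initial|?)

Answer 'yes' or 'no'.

Answer: no

Derivation:
Initial: x=-5.0000 theta=0.2000
After 1 (propagate distance d=30): x=1.0000 theta=0.2000
After 2 (thin lens f=28): x=1.0000 theta=23/140 (≈0.1643)
After 3 (propagate distance d=35): x=6.7500 theta=23/140 (≈0.1643)
After 4 (thin lens f=19): x=6.7500 theta=-127/665 (≈-0.1910)
After 5 (propagate distance d=21): x=1041/380 (≈2.7395) theta=-127/665 (≈-0.1910)
After 6 (thin lens f=32): x=1041/380 (≈2.7395) theta=-23543/85120 (≈-0.2766)
After 7 (propagate distance d=40): x=-88567/10640 (≈-8.3240) theta=-23543/85120 (≈-0.2766)
After 8 (curved mirror R=86): x=-88567/10640 (≈-8.3240) theta=-303813/3660160 (≈-0.0830)
After 9 (propagate distance d=34 (to screen)): x=-4079669/366016 (≈-11.1461) theta=-303813/3660160 (≈-0.0830)
|theta_initial|=0.2000 |theta_final|=303813/3660160 (≈0.0830) -> not increased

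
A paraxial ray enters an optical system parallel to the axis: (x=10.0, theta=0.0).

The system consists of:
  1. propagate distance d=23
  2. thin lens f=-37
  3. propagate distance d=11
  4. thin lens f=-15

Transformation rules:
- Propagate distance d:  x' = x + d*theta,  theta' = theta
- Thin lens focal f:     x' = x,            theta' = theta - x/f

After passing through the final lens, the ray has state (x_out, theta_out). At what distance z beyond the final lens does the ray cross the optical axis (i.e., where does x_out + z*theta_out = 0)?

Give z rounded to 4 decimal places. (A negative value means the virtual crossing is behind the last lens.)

Answer: -11.4286

Derivation:
Initial: x=10.0000 theta=0.0000
After 1 (propagate distance d=23): x=10.0000 theta=0.0000
After 2 (thin lens f=-37): x=10.0000 theta=10/37 (≈0.2703)
After 3 (propagate distance d=11): x=480/37 (≈12.9730) theta=10/37 (≈0.2703)
After 4 (thin lens f=-15): x=480/37 (≈12.9730) theta=42/37 (≈1.1351)
z_focus = -x_out/theta_out = -(480/37)/(42/37) = -80/7 ≈ -11.4286
Rounded to 4 decimal places: z = -11.4286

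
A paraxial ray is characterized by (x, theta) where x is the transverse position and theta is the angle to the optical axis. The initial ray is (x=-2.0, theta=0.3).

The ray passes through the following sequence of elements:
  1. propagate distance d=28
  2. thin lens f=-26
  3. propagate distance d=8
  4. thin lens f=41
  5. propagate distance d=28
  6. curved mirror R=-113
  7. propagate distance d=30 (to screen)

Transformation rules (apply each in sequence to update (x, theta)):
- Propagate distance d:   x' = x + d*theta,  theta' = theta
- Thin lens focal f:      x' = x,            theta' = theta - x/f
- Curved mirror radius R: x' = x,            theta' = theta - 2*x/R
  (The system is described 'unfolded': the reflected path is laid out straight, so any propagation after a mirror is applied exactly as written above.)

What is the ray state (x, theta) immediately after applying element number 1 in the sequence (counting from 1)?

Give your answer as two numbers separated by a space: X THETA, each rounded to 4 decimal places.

Answer: 6.4000 0.3000

Derivation:
Initial: x=-2.0000 theta=0.3000
After 1 (propagate distance d=28): x=6.4000 theta=0.3000
Rounded to 4 decimal places: x = 6.4000, theta = 0.3000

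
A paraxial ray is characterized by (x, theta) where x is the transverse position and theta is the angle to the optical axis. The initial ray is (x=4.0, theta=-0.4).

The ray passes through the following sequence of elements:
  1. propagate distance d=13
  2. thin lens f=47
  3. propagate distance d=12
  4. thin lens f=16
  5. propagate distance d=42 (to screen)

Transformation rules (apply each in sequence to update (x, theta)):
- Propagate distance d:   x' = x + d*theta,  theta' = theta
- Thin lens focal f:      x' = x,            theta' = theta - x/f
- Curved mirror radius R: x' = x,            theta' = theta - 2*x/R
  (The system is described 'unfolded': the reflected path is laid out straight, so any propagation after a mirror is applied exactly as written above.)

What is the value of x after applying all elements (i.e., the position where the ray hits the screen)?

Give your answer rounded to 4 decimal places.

Initial: x=4.0000 theta=-0.4000
After 1 (propagate distance d=13): x=-1.2000 theta=-0.4000
After 2 (thin lens f=47): x=-1.2000 theta=-88/235 (≈-0.3745)
After 3 (propagate distance d=12): x=-1338/235 (≈-5.6936) theta=-88/235 (≈-0.3745)
After 4 (thin lens f=16): x=-1338/235 (≈-5.6936) theta=-7/376 (≈-0.0186)
After 5 (propagate distance d=42 (to screen)): x=-6087/940 (≈-6.4755) theta=-7/376 (≈-0.0186)
Rounded to 4 decimal places: x = -6.4755

Answer: -6.4755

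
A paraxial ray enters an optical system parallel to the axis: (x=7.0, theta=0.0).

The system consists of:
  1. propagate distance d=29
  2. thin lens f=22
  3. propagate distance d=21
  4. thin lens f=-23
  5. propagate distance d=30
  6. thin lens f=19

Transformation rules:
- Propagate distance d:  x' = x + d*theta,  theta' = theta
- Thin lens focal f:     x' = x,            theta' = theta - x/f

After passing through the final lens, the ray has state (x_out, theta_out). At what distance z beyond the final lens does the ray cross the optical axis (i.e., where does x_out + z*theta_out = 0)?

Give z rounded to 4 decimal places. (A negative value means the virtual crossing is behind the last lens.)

Initial: x=7.0000 theta=0.0000
After 1 (propagate distance d=29): x=7.0000 theta=0.0000
After 2 (thin lens f=22): x=7.0000 theta=-7/22 (≈-0.3182)
After 3 (propagate distance d=21): x=7/22 (≈0.3182) theta=-7/22 (≈-0.3182)
After 4 (thin lens f=-23): x=7/22 (≈0.3182) theta=-7/23 (≈-0.3043)
After 5 (propagate distance d=30): x=-4459/506 (≈-8.8123) theta=-7/23 (≈-0.3043)
After 6 (thin lens f=19): x=-4459/506 (≈-8.8123) theta=1533/9614 (≈0.1595)
z_focus = -x_out/theta_out = -(-4459/506)/(1533/9614) = 12103/219 ≈ 55.2648
Rounded to 4 decimal places: z = 55.2648

Answer: 55.2648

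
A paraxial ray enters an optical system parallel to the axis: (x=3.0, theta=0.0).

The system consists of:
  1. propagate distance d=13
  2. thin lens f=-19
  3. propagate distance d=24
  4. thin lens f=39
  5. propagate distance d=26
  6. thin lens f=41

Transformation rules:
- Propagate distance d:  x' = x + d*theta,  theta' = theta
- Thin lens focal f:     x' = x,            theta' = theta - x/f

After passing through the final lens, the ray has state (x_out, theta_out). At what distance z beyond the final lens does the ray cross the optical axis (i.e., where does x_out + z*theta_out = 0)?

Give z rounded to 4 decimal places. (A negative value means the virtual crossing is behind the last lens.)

Answer: 37.1290

Derivation:
Initial: x=3.0000 theta=0.0000
After 1 (propagate distance d=13): x=3.0000 theta=0.0000
After 2 (thin lens f=-19): x=3.0000 theta=3/19 (≈0.1579)
After 3 (propagate distance d=24): x=129/19 (≈6.7895) theta=3/19 (≈0.1579)
After 4 (thin lens f=39): x=129/19 (≈6.7895) theta=-4/247 (≈-0.0162)
After 5 (propagate distance d=26): x=121/19 (≈6.3684) theta=-4/247 (≈-0.0162)
After 6 (thin lens f=41): x=121/19 (≈6.3684) theta=-1737/10127 (≈-0.1715)
z_focus = -x_out/theta_out = -(121/19)/(-1737/10127) = 64493/1737 ≈ 37.1290
Rounded to 4 decimal places: z = 37.1290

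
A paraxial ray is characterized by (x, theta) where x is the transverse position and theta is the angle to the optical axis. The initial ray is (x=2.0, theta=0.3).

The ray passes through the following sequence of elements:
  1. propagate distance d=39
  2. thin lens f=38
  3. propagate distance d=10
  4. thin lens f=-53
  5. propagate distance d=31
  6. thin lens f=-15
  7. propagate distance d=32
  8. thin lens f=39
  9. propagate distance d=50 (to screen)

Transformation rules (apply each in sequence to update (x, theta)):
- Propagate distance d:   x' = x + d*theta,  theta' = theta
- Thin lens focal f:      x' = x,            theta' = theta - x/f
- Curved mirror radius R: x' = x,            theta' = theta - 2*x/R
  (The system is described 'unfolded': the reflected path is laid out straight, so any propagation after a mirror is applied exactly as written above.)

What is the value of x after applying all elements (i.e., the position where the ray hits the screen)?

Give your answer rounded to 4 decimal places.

Answer: 53.8856

Derivation:
Initial: x=2.0000 theta=0.3000
After 1 (propagate distance d=39): x=13.7000 theta=0.3000
After 2 (thin lens f=38): x=13.7000 theta=-23/380 (≈-0.0605)
After 3 (propagate distance d=10): x=1244/95 (≈13.0947) theta=-23/380 (≈-0.0605)
After 4 (thin lens f=-53): x=1244/95 (≈13.0947) theta=3757/20140 (≈0.1865)
After 5 (propagate distance d=31): x=76039/4028 (≈18.8776) theta=3757/20140 (≈0.1865)
After 6 (thin lens f=-15): x=76039/4028 (≈18.8776) theta=8731/6042 (≈1.4451)
After 7 (propagate distance d=32): x=786901/12084 (≈65.1192) theta=8731/6042 (≈1.4451)
After 8 (thin lens f=39): x=786901/12084 (≈65.1192) theta=-105883/471276 (≈-0.2247)
After 9 (propagate distance d=50 (to screen)): x=25394989/471276 (≈53.8856) theta=-105883/471276 (≈-0.2247)
Rounded to 4 decimal places: x = 53.8856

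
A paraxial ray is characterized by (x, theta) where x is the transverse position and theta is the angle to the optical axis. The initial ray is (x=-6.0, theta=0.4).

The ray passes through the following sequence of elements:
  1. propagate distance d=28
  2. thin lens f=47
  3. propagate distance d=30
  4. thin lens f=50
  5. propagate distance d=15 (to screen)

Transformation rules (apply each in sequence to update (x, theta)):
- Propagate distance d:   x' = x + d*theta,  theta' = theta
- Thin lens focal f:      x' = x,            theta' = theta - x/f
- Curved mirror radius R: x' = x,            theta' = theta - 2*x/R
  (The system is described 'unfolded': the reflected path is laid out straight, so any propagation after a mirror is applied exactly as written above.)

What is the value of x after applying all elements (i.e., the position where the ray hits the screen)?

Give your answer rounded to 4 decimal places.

Answer: 14.0570

Derivation:
Initial: x=-6.0000 theta=0.4000
After 1 (propagate distance d=28): x=5.2000 theta=0.4000
After 2 (thin lens f=47): x=5.2000 theta=68/235 (≈0.2894)
After 3 (propagate distance d=30): x=3262/235 (≈13.8809) theta=68/235 (≈0.2894)
After 4 (thin lens f=50): x=3262/235 (≈13.8809) theta=69/5875 (≈0.0117)
After 5 (propagate distance d=15 (to screen)): x=16517/1175 (≈14.0570) theta=69/5875 (≈0.0117)
Rounded to 4 decimal places: x = 14.0570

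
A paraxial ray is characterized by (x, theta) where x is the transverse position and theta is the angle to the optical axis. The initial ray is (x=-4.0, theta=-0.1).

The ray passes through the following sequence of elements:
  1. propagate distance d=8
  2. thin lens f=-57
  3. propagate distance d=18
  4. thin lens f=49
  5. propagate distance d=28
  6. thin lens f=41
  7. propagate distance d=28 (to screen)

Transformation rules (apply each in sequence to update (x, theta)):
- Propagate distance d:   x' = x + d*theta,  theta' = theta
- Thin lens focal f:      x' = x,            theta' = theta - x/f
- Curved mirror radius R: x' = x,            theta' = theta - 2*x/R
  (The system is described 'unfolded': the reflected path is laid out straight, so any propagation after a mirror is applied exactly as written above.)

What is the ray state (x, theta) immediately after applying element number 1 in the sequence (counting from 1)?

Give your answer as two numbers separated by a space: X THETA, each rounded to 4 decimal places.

Initial: x=-4.0000 theta=-0.1000
After 1 (propagate distance d=8): x=-4.8000 theta=-0.1000
Rounded to 4 decimal places: x = -4.8000, theta = -0.1000

Answer: -4.8000 -0.1000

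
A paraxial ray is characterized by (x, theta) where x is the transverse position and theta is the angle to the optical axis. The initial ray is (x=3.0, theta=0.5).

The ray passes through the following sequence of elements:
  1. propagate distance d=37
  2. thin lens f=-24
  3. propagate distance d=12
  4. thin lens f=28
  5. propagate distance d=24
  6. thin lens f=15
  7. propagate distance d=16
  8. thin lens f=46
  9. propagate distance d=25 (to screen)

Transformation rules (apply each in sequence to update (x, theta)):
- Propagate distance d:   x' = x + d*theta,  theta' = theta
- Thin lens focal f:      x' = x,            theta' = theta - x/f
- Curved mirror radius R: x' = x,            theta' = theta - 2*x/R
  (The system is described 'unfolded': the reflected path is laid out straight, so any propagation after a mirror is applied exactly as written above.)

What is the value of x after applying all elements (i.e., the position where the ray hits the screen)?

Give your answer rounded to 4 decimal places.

Initial: x=3.0000 theta=0.5000
After 1 (propagate distance d=37): x=21.5000 theta=0.5000
After 2 (thin lens f=-24): x=21.5000 theta=67/48 (≈1.3958)
After 3 (propagate distance d=12): x=38.2500 theta=67/48 (≈1.3958)
After 4 (thin lens f=28): x=38.2500 theta=5/168 (≈0.0298)
After 5 (propagate distance d=24): x=1091/28 (≈38.9643) theta=5/168 (≈0.0298)
After 6 (thin lens f=15): x=1091/28 (≈38.9643) theta=-719/280 (≈-2.5679)
After 7 (propagate distance d=16): x=-297/140 (≈-2.1214) theta=-719/280 (≈-2.5679)
After 8 (thin lens f=46): x=-297/140 (≈-2.1214) theta=-58/23 (≈-2.5217)
After 9 (propagate distance d=25 (to screen)): x=-209831/3220 (≈-65.1649) theta=-58/23 (≈-2.5217)
Rounded to 4 decimal places: x = -65.1649

Answer: -65.1649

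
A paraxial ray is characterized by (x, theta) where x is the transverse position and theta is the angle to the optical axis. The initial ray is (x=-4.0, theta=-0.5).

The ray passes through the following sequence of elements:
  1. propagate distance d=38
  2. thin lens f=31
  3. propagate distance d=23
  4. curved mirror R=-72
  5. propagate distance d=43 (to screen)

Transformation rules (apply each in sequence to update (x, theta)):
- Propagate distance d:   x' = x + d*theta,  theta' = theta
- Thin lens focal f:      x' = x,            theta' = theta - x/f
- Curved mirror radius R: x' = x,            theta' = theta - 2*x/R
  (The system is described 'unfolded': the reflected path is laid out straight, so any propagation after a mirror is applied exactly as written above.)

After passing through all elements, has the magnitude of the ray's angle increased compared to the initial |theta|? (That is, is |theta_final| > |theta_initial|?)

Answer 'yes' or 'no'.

Answer: no

Derivation:
Initial: x=-4.0000 theta=-0.5000
After 1 (propagate distance d=38): x=-23.0000 theta=-0.5000
After 2 (thin lens f=31): x=-23.0000 theta=15/62 (≈0.2419)
After 3 (propagate distance d=23): x=-1081/62 (≈-17.4355) theta=15/62 (≈0.2419)
After 4 (curved mirror R=-72): x=-1081/62 (≈-17.4355) theta=-541/2232 (≈-0.2424)
After 5 (propagate distance d=43 (to screen)): x=-62179/2232 (≈-27.8580) theta=-541/2232 (≈-0.2424)
|theta_initial|=0.5000 |theta_final|=541/2232 (≈0.2424) -> not increased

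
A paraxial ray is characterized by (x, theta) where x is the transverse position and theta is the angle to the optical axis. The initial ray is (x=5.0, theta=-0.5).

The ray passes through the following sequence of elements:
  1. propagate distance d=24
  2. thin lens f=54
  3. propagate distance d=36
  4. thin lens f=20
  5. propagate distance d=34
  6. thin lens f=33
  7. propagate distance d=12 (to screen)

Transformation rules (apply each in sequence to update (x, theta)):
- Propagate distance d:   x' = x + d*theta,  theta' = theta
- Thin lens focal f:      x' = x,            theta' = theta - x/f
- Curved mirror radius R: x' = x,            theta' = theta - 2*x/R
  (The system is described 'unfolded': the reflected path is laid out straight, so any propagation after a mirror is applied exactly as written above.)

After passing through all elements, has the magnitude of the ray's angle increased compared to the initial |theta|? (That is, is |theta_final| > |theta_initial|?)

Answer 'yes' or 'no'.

Answer: yes

Derivation:
Initial: x=5.0000 theta=-0.5000
After 1 (propagate distance d=24): x=-7.0000 theta=-0.5000
After 2 (thin lens f=54): x=-7.0000 theta=-10/27 (≈-0.3704)
After 3 (propagate distance d=36): x=-61/3 (≈-20.3333) theta=-10/27 (≈-0.3704)
After 4 (thin lens f=20): x=-61/3 (≈-20.3333) theta=349/540 (≈0.6463)
After 5 (propagate distance d=34): x=443/270 (≈1.6407) theta=349/540 (≈0.6463)
After 6 (thin lens f=33): x=443/270 (≈1.6407) theta=10631/17820 (≈0.5966)
After 7 (propagate distance d=12 (to screen)): x=5227/594 (≈8.7997) theta=10631/17820 (≈0.5966)
|theta_initial|=0.5000 |theta_final|=10631/17820 (≈0.5966) -> increased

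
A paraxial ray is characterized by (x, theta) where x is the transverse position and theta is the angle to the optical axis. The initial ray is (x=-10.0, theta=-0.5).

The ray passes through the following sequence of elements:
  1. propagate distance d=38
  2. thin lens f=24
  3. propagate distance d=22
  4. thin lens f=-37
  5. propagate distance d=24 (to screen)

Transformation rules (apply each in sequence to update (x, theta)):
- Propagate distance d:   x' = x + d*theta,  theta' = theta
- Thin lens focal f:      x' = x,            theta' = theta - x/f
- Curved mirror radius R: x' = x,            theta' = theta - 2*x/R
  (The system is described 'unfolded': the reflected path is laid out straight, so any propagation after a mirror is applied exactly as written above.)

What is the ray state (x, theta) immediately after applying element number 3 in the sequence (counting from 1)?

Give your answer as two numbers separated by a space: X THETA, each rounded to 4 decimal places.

Answer: -13.4167 0.7083

Derivation:
Initial: x=-10.0000 theta=-0.5000
After 1 (propagate distance d=38): x=-29.0000 theta=-0.5000
After 2 (thin lens f=24): x=-29.0000 theta=17/24 (≈0.7083)
After 3 (propagate distance d=22): x=-161/12 (≈-13.4167) theta=17/24 (≈0.7083)
Rounded to 4 decimal places: x = -13.4167, theta = 0.7083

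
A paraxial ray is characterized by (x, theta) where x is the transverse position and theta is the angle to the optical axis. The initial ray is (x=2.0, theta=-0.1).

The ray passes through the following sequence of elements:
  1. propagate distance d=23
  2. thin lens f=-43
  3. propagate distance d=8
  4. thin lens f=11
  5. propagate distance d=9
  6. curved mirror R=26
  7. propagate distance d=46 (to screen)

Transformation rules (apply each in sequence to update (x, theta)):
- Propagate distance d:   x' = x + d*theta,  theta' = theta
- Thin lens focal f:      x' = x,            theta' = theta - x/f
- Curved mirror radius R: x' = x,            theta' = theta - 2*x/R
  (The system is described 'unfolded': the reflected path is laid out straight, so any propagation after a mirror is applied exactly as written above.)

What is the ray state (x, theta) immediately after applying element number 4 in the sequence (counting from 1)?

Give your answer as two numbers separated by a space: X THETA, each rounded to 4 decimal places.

Initial: x=2.0000 theta=-0.1000
After 1 (propagate distance d=23): x=-0.3000 theta=-0.1000
After 2 (thin lens f=-43): x=-0.3000 theta=-23/215 (≈-0.1070)
After 3 (propagate distance d=8): x=-497/430 (≈-1.1558) theta=-23/215 (≈-0.1070)
After 4 (thin lens f=11): x=-497/430 (≈-1.1558) theta=-9/4730 (≈-0.0019)
Rounded to 4 decimal places: x = -1.1558, theta = -0.0019

Answer: -1.1558 -0.0019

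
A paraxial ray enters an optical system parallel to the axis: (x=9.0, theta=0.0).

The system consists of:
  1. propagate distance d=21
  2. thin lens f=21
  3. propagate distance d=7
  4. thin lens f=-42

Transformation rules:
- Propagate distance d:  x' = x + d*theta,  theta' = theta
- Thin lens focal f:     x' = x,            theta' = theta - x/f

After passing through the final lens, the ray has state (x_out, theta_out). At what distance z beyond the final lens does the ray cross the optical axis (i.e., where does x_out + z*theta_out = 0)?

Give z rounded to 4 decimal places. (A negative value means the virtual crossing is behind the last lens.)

Answer: 21.0000

Derivation:
Initial: x=9.0000 theta=0.0000
After 1 (propagate distance d=21): x=9.0000 theta=0.0000
After 2 (thin lens f=21): x=9.0000 theta=-3/7 (≈-0.4286)
After 3 (propagate distance d=7): x=6.0000 theta=-3/7 (≈-0.4286)
After 4 (thin lens f=-42): x=6.0000 theta=-2/7 (≈-0.2857)
z_focus = -x_out/theta_out = -(6.0000)/(-2/7) = 21.0000
Rounded to 4 decimal places: z = 21.0000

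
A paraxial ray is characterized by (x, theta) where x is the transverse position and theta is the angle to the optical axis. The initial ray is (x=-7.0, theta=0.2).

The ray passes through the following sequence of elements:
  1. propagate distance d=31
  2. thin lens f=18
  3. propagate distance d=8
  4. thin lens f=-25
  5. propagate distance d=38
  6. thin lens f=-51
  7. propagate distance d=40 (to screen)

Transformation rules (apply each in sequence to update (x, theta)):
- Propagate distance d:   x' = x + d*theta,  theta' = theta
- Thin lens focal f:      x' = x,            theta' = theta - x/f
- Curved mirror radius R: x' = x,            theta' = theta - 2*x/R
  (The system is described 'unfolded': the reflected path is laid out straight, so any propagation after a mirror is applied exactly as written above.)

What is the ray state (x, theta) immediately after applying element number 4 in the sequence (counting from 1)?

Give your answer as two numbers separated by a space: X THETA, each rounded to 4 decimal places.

Initial: x=-7.0000 theta=0.2000
After 1 (propagate distance d=31): x=-0.8000 theta=0.2000
After 2 (thin lens f=18): x=-0.8000 theta=11/45 (≈0.2444)
After 3 (propagate distance d=8): x=52/45 (≈1.1556) theta=11/45 (≈0.2444)
After 4 (thin lens f=-25): x=52/45 (≈1.1556) theta=109/375 (≈0.2907)
Rounded to 4 decimal places: x = 1.1556, theta = 0.2907

Answer: 1.1556 0.2907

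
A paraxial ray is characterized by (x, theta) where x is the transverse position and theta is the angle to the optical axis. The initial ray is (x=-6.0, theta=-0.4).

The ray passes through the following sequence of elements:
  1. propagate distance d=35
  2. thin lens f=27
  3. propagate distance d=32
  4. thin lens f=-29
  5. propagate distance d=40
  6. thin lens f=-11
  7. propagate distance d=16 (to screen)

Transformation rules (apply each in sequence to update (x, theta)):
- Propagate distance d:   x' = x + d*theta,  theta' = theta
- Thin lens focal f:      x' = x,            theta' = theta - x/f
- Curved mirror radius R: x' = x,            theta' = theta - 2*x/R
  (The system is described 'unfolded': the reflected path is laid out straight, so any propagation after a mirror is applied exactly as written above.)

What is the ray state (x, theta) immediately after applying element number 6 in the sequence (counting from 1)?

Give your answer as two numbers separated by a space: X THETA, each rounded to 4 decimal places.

Initial: x=-6.0000 theta=-0.4000
After 1 (propagate distance d=35): x=-20.0000 theta=-0.4000
After 2 (thin lens f=27): x=-20.0000 theta=46/135 (≈0.3407)
After 3 (propagate distance d=32): x=-1228/135 (≈-9.0963) theta=46/135 (≈0.3407)
After 4 (thin lens f=-29): x=-1228/135 (≈-9.0963) theta=106/3915 (≈0.0271)
After 5 (propagate distance d=40): x=-31372/3915 (≈-8.0133) theta=106/3915 (≈0.0271)
After 6 (thin lens f=-11): x=-31372/3915 (≈-8.0133) theta=-2746/3915 (≈-0.7014)
Rounded to 4 decimal places: x = -8.0133, theta = -0.7014

Answer: -8.0133 -0.7014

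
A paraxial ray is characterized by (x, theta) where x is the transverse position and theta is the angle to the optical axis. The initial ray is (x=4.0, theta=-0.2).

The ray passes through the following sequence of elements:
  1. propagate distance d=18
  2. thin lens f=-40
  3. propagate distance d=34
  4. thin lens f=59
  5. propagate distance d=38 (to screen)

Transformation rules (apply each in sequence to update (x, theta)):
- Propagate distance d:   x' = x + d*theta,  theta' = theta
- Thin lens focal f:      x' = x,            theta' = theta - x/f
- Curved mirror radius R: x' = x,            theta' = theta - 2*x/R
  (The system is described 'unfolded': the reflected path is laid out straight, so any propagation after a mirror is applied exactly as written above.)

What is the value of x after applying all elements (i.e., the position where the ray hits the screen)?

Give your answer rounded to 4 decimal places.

Answer: -9.3769

Derivation:
Initial: x=4.0000 theta=-0.2000
After 1 (propagate distance d=18): x=0.4000 theta=-0.2000
After 2 (thin lens f=-40): x=0.4000 theta=-0.1900
After 3 (propagate distance d=34): x=-6.0600 theta=-0.1900
After 4 (thin lens f=59): x=-6.0600 theta=-103/1180 (≈-0.0873)
After 5 (propagate distance d=38 (to screen)): x=-13831/1475 (≈-9.3769) theta=-103/1180 (≈-0.0873)
Rounded to 4 decimal places: x = -9.3769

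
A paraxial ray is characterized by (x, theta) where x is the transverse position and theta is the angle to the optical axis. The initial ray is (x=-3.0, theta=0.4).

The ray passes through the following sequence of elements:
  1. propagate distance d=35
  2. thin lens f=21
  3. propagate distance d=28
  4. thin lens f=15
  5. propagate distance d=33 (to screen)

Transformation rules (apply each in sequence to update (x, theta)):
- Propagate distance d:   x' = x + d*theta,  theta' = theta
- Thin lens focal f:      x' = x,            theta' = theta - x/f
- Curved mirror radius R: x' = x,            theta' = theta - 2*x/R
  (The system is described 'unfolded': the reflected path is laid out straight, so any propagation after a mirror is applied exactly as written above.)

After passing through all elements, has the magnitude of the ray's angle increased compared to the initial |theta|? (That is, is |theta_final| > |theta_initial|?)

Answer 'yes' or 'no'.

Answer: yes

Derivation:
Initial: x=-3.0000 theta=0.4000
After 1 (propagate distance d=35): x=11.0000 theta=0.4000
After 2 (thin lens f=21): x=11.0000 theta=-13/105 (≈-0.1238)
After 3 (propagate distance d=28): x=113/15 (≈7.5333) theta=-13/105 (≈-0.1238)
After 4 (thin lens f=15): x=113/15 (≈7.5333) theta=-986/1575 (≈-0.6260)
After 5 (propagate distance d=33 (to screen)): x=-2297/175 (≈-13.1257) theta=-986/1575 (≈-0.6260)
|theta_initial|=0.4000 |theta_final|=986/1575 (≈0.6260) -> increased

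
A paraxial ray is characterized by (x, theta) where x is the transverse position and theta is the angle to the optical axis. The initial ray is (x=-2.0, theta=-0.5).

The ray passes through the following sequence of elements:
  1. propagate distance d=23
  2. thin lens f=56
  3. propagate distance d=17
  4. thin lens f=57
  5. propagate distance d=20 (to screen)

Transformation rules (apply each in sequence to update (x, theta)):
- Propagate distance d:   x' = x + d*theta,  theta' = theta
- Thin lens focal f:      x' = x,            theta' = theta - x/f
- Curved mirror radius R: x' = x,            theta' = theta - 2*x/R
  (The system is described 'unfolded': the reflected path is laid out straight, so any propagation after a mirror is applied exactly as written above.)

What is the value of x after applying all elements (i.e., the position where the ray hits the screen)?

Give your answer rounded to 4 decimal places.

Initial: x=-2.0000 theta=-0.5000
After 1 (propagate distance d=23): x=-13.5000 theta=-0.5000
After 2 (thin lens f=56): x=-13.5000 theta=-29/112 (≈-0.2589)
After 3 (propagate distance d=17): x=-2005/112 (≈-17.9018) theta=-29/112 (≈-0.2589)
After 4 (thin lens f=57): x=-2005/112 (≈-17.9018) theta=22/399 (≈0.0551)
After 5 (propagate distance d=20 (to screen)): x=-107245/6384 (≈-16.7990) theta=22/399 (≈0.0551)
Rounded to 4 decimal places: x = -16.7990

Answer: -16.7990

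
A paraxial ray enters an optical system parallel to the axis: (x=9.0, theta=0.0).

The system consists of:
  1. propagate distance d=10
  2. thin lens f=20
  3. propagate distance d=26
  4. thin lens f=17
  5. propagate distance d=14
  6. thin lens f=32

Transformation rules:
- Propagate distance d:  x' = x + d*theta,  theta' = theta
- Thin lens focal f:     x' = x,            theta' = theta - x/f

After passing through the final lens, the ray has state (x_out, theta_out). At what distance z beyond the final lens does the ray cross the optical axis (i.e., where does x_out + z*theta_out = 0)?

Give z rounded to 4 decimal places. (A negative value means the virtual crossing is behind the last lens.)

Answer: -85.3333

Derivation:
Initial: x=9.0000 theta=0.0000
After 1 (propagate distance d=10): x=9.0000 theta=0.0000
After 2 (thin lens f=20): x=9.0000 theta=-0.4500
After 3 (propagate distance d=26): x=-2.7000 theta=-0.4500
After 4 (thin lens f=17): x=-2.7000 theta=-99/340 (≈-0.2912)
After 5 (propagate distance d=14): x=-576/85 (≈-6.7765) theta=-99/340 (≈-0.2912)
After 6 (thin lens f=32): x=-576/85 (≈-6.7765) theta=-27/340 (≈-0.0794)
z_focus = -x_out/theta_out = -(-576/85)/(-27/340) = -256/3 ≈ -85.3333
Rounded to 4 decimal places: z = -85.3333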